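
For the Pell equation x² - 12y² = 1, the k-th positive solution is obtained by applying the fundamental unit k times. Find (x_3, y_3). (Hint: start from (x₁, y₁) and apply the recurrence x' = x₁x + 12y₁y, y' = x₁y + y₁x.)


Step 1: Find the fundamental solution (x₁, y₁) of x² - 12y² = 1.
  Expand √12 as a continued fraction. a₀ = ⌊√12⌋ = 3; iterate m_{k+1} = d_k·a_k − m_k, d_{k+1} = (12 − m_{k+1}²)/d_k, a_{k+1} = ⌊(a₀ + m_{k+1})/d_{k+1}⌋ (starting m₀ = 0, d₀ = 1), with convergents p_k = a_k·p_{k-1} + p_{k-2}, q_k = a_k·q_{k-1} + q_{k-2} (p₋₁ = 1, q₋₁ = 0):
  k = 0: a₀ = 3; p₀/q₀ = 3/1; p₀² − 12·q₀² = 9 − 12 = -3.
  k = 1: m = 3, d = 3, a = ⌊(3 + 3)/3⌋ = 2; p/q = (2·3 + 1)/(2·1 + 0) = 7/2; p² − 12·q² = 49 − 48 = 1.
  The first convergent with p² − 12·q² = 1 gives the fundamental solution (x₁, y₁) = (7, 2).
Step 2: Apply the recurrence (x_{n+1}, y_{n+1}) = (x₁x_n + 12y₁y_n, x₁y_n + y₁x_n) repeatedly.
  From (x_1, y_1) = (7, 2): x_2 = 7·7 + 12·2·2 = 97; y_2 = 7·2 + 2·7 = 28.
  From (x_2, y_2) = (97, 28): x_3 = 7·97 + 12·2·28 = 1351; y_3 = 7·28 + 2·97 = 390.
Step 3: Verify x_3² - 12·y_3² = 1825201 - 1825200 = 1 (should be 1). ✓

(x_1, y_1) = (7, 2); (x_3, y_3) = (1351, 390).


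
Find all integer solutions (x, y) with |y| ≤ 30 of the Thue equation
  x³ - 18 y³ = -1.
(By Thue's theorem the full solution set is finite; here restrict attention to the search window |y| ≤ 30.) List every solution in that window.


The equation is x³ - 18y³ = -1. For fixed y, x³ = 18·y³ − 1, so a solution requires the RHS to be a perfect cube.
Strategy: iterate y from -30 to 30, compute RHS = 18·y³ − 1, and check whether it is a (positive or negative) perfect cube.
Check small values of y:
  y = 0: RHS = -1 = (-1)³ ⇒ x = -1 works.
  y = 1: RHS = 17 is not a perfect cube.
  y = -1: RHS = -19 is not a perfect cube.
  y = 2: RHS = 143 is not a perfect cube.
  y = -2: RHS = -145 is not a perfect cube.
  y = 3: RHS = 485 is not a perfect cube.
  y = -3: RHS = -487 is not a perfect cube.
Continuing the search up to |y| = 30 finds no further solutions beyond those listed.
Collected solutions: (-1, 0).

Solutions (with |y| ≤ 30): (-1, 0).


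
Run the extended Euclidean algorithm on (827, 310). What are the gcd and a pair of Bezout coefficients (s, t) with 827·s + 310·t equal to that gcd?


Euclidean algorithm on (827, 310) — divide until remainder is 0:
  827 = 2 · 310 + 207
  310 = 1 · 207 + 103
  207 = 2 · 103 + 1
  103 = 103 · 1 + 0
gcd(827, 310) = 1.
Track Bezout coefficients alongside the remainders: start with r₀ = 827 = a·1 + b·0 (s = 1, t = 0) and r₁ = 310 = a·0 + b·1 (s = 0, t = 1); each new remainder r_{k+1} = r_{k-1} − q_k·r_k inherits s_{k+1} = s_{k-1} − q_k·s_k, t_{k+1} = t_{k-1} − q_k·t_k, so r_k = a·s_k + b·t_k at every step:
  q = 2: r = 207, s = 1 − 2·0 = 1, t = 0 − 2·1 = -2  (check: 827·1 + 310·(-2) = 207)
  q = 1: r = 103, s = 0 − 1·1 = -1, t = 1 − 1·(-2) = 3  (check: 827·(-1) + 310·3 = 103)
  q = 2: r = 1, s = 1 − 2·(-1) = 3, t = -2 − 2·3 = -8  (check: 827·3 + 310·(-8) = 1)
The row with r = 1 (the gcd) gives the Bezout coefficients s = 3, t = -8.
Result: 827 · (3) + 310 · (-8) = 1.

gcd(827, 310) = 1; s = 3, t = -8 (check: 827·3 + 310·(-8) = 1).


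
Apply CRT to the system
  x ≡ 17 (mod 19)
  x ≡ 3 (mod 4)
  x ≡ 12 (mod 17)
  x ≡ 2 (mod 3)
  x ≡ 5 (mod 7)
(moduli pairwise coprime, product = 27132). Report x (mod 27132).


Product of moduli M = 19 · 4 · 17 · 3 · 7 = 27132.
Merge one congruence at a time:
  Start: x ≡ 17 (mod 19).
  Combine with x ≡ 3 (mod 4); new modulus lcm = 76.
    Write x = 17 + 19·t and substitute into x ≡ 3 (mod 4): 19·t ≡ 3 − 17 = -14 (mod 4).
    Reduce coefficients mod 4: 3·t ≡ 2 (mod 4).
    The inverse of 3 mod 4 is 3 (since 3·3 = 9 = 2·4 + 1), so t ≡ 3·2 = 6 ≡ 2 (mod 4).
    Then x = 17 + 19·2 = 55, valid modulo lcm(19, 4) = 76: x ≡ 55 (mod 76).
  Combine with x ≡ 12 (mod 17); new modulus lcm = 1292.
    Write x = 55 + 76·t and substitute into x ≡ 12 (mod 17): 76·t ≡ 12 − 55 = -43 (mod 17).
    Reduce coefficients mod 17: 8·t ≡ 8 (mod 17).
    The inverse of 8 mod 17 is 15 (since 8·15 = 120 = 7·17 + 1), so t ≡ 15·8 = 120 ≡ 1 (mod 17).
    Then x = 55 + 76·1 = 131, valid modulo lcm(76, 17) = 1292: x ≡ 131 (mod 1292).
  Combine with x ≡ 2 (mod 3); new modulus lcm = 3876.
    Write x = 131 + 1292·t and substitute into x ≡ 2 (mod 3): 1292·t ≡ 2 − 131 = -129 (mod 3).
    Reduce coefficients mod 3: 2·t ≡ 0 (mod 3).
    The inverse of 2 mod 3 is 2 (since 2·2 = 4 = 1·3 + 1), so t ≡ 2·0 = 0 ≡ 0 (mod 3).
    Then x = 131 + 1292·0 = 131, valid modulo lcm(1292, 3) = 3876: x ≡ 131 (mod 3876).
  Combine with x ≡ 5 (mod 7); new modulus lcm = 27132.
    Write x = 131 + 3876·t and substitute into x ≡ 5 (mod 7): 3876·t ≡ 5 − 131 = -126 (mod 7).
    Reduce coefficients mod 7: 5·t ≡ 0 (mod 7).
    The inverse of 5 mod 7 is 3 (since 5·3 = 15 = 2·7 + 1), so t ≡ 3·0 = 0 ≡ 0 (mod 7).
    Then x = 131 + 3876·0 = 131, valid modulo lcm(3876, 7) = 27132: x ≡ 131 (mod 27132).
Verify against each original: 131 mod 19 = 17, 131 mod 4 = 3, 131 mod 17 = 12, 131 mod 3 = 2, 131 mod 7 = 5.

x ≡ 131 (mod 27132).


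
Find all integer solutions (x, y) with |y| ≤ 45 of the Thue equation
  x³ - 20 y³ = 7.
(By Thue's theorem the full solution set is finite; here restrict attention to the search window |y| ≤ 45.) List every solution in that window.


The equation is x³ - 20y³ = 7. For fixed y, x³ = 20·y³ + 7, so a solution requires the RHS to be a perfect cube.
Strategy: iterate y from -45 to 45, compute RHS = 20·y³ + 7, and check whether it is a (positive or negative) perfect cube.
Check small values of y:
  y = 0: RHS = 7 is not a perfect cube.
  y = 1: RHS = 27 = (3)³ ⇒ x = 3 works.
  y = -1: RHS = -13 is not a perfect cube.
  y = 2: RHS = 167 is not a perfect cube.
  y = -2: RHS = -153 is not a perfect cube.
  y = 3: RHS = 547 is not a perfect cube.
  y = -3: RHS = -533 is not a perfect cube.
Continuing the search up to |y| = 45 finds no further solutions beyond those listed.
Collected solutions: (3, 1).

Solutions (with |y| ≤ 45): (3, 1).


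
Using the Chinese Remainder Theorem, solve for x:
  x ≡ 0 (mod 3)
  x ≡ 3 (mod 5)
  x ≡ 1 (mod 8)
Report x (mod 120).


Moduli 3, 5, 8 are pairwise coprime; by CRT there is a unique solution modulo M = 3 · 5 · 8 = 120.
Solve pairwise, accumulating the modulus:
  Start with x ≡ 0 (mod 3).
  Combine with x ≡ 3 (mod 5): since gcd(3, 5) = 1, we get a unique residue mod 15.
    Write x = 0 + 3·t and substitute into x ≡ 3 (mod 5): 3·t ≡ 3 − 0 = 3 (mod 5).
    The inverse of 3 mod 5 is 2 (since 3·2 = 6 = 1·5 + 1), so t ≡ 2·3 = 6 ≡ 1 (mod 5).
    Then x = 0 + 3·1 = 3, valid modulo lcm(3, 5) = 15: x ≡ 3 (mod 15).
  Combine with x ≡ 1 (mod 8): since gcd(15, 8) = 1, we get a unique residue mod 120.
    Write x = 3 + 15·t and substitute into x ≡ 1 (mod 8): 15·t ≡ 1 − 3 = -2 (mod 8).
    Reduce coefficients mod 8: 7·t ≡ 6 (mod 8).
    The inverse of 7 mod 8 is 7 (since 7·7 = 49 = 6·8 + 1), so t ≡ 7·6 = 42 ≡ 2 (mod 8).
    Then x = 3 + 15·2 = 33, valid modulo lcm(15, 8) = 120: x ≡ 33 (mod 120).
Verify: 33 mod 3 = 0 ✓, 33 mod 5 = 3 ✓, 33 mod 8 = 1 ✓.

x ≡ 33 (mod 120).


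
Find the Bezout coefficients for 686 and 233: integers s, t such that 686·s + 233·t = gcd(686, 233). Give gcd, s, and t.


Euclidean algorithm on (686, 233) — divide until remainder is 0:
  686 = 2 · 233 + 220
  233 = 1 · 220 + 13
  220 = 16 · 13 + 12
  13 = 1 · 12 + 1
  12 = 12 · 1 + 0
gcd(686, 233) = 1.
Track Bezout coefficients alongside the remainders: start with r₀ = 686 = a·1 + b·0 (s = 1, t = 0) and r₁ = 233 = a·0 + b·1 (s = 0, t = 1); each new remainder r_{k+1} = r_{k-1} − q_k·r_k inherits s_{k+1} = s_{k-1} − q_k·s_k, t_{k+1} = t_{k-1} − q_k·t_k, so r_k = a·s_k + b·t_k at every step:
  q = 2: r = 220, s = 1 − 2·0 = 1, t = 0 − 2·1 = -2  (check: 686·1 + 233·(-2) = 220)
  q = 1: r = 13, s = 0 − 1·1 = -1, t = 1 − 1·(-2) = 3  (check: 686·(-1) + 233·3 = 13)
  q = 16: r = 12, s = 1 − 16·(-1) = 17, t = -2 − 16·3 = -50  (check: 686·17 + 233·(-50) = 12)
  q = 1: r = 1, s = -1 − 1·17 = -18, t = 3 − 1·(-50) = 53  (check: 686·(-18) + 233·53 = 1)
The row with r = 1 (the gcd) gives the Bezout coefficients s = -18, t = 53.
Result: 686 · (-18) + 233 · (53) = 1.

gcd(686, 233) = 1; s = -18, t = 53 (check: 686·(-18) + 233·53 = 1).


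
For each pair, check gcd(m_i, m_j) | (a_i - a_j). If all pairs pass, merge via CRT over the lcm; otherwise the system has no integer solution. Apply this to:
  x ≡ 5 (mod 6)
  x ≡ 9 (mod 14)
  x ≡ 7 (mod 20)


Moduli 6, 14, 20 are not pairwise coprime, so CRT works modulo lcm(m_i) when all pairwise compatibility conditions hold.
Pairwise compatibility: gcd(m_i, m_j) must divide a_i - a_j for every pair.
Merge one congruence at a time:
  Start: x ≡ 5 (mod 6).
  Combine with x ≡ 9 (mod 14): gcd(6, 14) = 2; 9 - 5 = 4, which IS divisible by 2, so compatible.
    Write x = 5 + 6·t and substitute into x ≡ 9 (mod 14): 6·t ≡ 9 − 5 = 4 (mod 14).
    Divide the congruence (and modulus) by g = 2: 3·t ≡ 2 (mod 7).
    The inverse of 3 mod 7 is 5 (since 3·5 = 15 = 2·7 + 1), so t ≡ 5·2 = 10 ≡ 3 (mod 7).
    Then x = 5 + 6·3 = 23, valid modulo lcm(6, 14) = 42: x ≡ 23 (mod 42).
  Combine with x ≡ 7 (mod 20): gcd(42, 20) = 2; 7 - 23 = -16, which IS divisible by 2, so compatible.
    Write x = 23 + 42·t and substitute into x ≡ 7 (mod 20): 42·t ≡ 7 − 23 = -16 (mod 20).
    Divide the congruence (and modulus) by g = 2: 21·t ≡ -8 (mod 10).
    Reduce coefficients mod 10: 1·t ≡ 2 (mod 10).
    So t ≡ 2 (mod 10).
    Then x = 23 + 42·2 = 107, valid modulo lcm(42, 20) = 420: x ≡ 107 (mod 420).
Verify: 107 mod 6 = 5, 107 mod 14 = 9, 107 mod 20 = 7.

x ≡ 107 (mod 420).


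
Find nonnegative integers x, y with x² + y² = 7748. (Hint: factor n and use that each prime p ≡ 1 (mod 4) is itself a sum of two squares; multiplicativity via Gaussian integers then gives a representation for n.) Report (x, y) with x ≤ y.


Step 1: Factor n = 7748 = 2^2 · 13 · 149.
Step 2: Check the mod-4 condition on each prime factor: 2 = 2 (special); 13 ≡ 1 (mod 4), exponent 1; 149 ≡ 1 (mod 4), exponent 1.
All primes ≡ 3 (mod 4) appear to even exponent (or don't appear), so by the two-squares theorem n IS expressible as a sum of two squares.
Step 3: Build a representation. Group n = k² · m with k = 2 and m = 13 · 149 = 1937 (a product of primes ≡ 1 (mod 4)); a representation of m scales to one of n via (k·x)² + (k·y)² = k²(x² + y²). Each prime p ≡ 1 (mod 4) is itself a sum of two squares; find a² by testing p − a² for a perfect square:
  13: 13 − 1² = 12, 13 − 2² = 9 = 3² ⇒ 13 = 2² + 3².
  149: 149 − 1² = 148, 149 − 2² = 145, 149 − 3² = 140, 149 − 4² = 133, 149 − 5² = 124, 149 − 6² = 113, 149 − 7² = 100 = 10² ⇒ 149 = 7² + 10².
  Combine using the Brahmagupta–Fibonacci identity (a² + b²)(c² + d²) = (ac − bd)² + (ad + bc)² = (ac + bd)² + (ad − bc)²:
  13 · 149 = 1937: from (2² + 3²)(7² + 10²), take (2·7 − 3·10, 2·10 + 3·7) = (14 − 30, 20 + 21) = (-16, 41); dropping signs (only squares matter) gives (16, 41); check 16² + 41² = 256 + 1681 = 1937 ✓.
  Scale by k = 2: (2·16, 2·41) = (32, 82).
Step 4: Order so x ≤ y and verify: 32² + 82² = 1024 + 6724 = 7748 = n. ✓

n = 7748 = 32² + 82² (one valid representation with x ≤ y).


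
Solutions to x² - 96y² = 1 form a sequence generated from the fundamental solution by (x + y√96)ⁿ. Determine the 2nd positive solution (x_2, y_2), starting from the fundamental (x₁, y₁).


Step 1: Find the fundamental solution (x₁, y₁) of x² - 96y² = 1.
  Expand √96 as a continued fraction. a₀ = ⌊√96⌋ = 9; iterate m_{k+1} = d_k·a_k − m_k, d_{k+1} = (96 − m_{k+1}²)/d_k, a_{k+1} = ⌊(a₀ + m_{k+1})/d_{k+1}⌋ (starting m₀ = 0, d₀ = 1), with convergents p_k = a_k·p_{k-1} + p_{k-2}, q_k = a_k·q_{k-1} + q_{k-2} (p₋₁ = 1, q₋₁ = 0):
  k = 0: a₀ = 9; p₀/q₀ = 9/1; p₀² − 96·q₀² = 81 − 96 = -15.
  k = 1: m = 9, d = 15, a = ⌊(9 + 9)/15⌋ = 1; p/q = (1·9 + 1)/(1·1 + 0) = 10/1; p² − 96·q² = 100 − 96 = 4.
  k = 2: m = 6, d = 4, a = ⌊(9 + 6)/4⌋ = 3; p/q = (3·10 + 9)/(3·1 + 1) = 39/4; p² − 96·q² = 1521 − 1536 = -15.
  k = 3: m = 6, d = 15, a = ⌊(9 + 6)/15⌋ = 1; p/q = (1·39 + 10)/(1·4 + 1) = 49/5; p² − 96·q² = 2401 − 2400 = 1.
  The first convergent with p² − 96·q² = 1 gives the fundamental solution (x₁, y₁) = (49, 5).
Step 2: Apply the recurrence (x_{n+1}, y_{n+1}) = (x₁x_n + 96y₁y_n, x₁y_n + y₁x_n) repeatedly.
  From (x_1, y_1) = (49, 5): x_2 = 49·49 + 96·5·5 = 4801; y_2 = 49·5 + 5·49 = 490.
Step 3: Verify x_2² - 96·y_2² = 23049601 - 23049600 = 1 (should be 1). ✓

(x_1, y_1) = (49, 5); (x_2, y_2) = (4801, 490).


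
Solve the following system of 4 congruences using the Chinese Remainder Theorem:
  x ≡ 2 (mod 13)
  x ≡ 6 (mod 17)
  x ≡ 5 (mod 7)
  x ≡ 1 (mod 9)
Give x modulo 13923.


Product of moduli M = 13 · 17 · 7 · 9 = 13923.
Merge one congruence at a time:
  Start: x ≡ 2 (mod 13).
  Combine with x ≡ 6 (mod 17); new modulus lcm = 221.
    Write x = 2 + 13·t and substitute into x ≡ 6 (mod 17): 13·t ≡ 6 − 2 = 4 (mod 17).
    The inverse of 13 mod 17 is 4 (since 13·4 = 52 = 3·17 + 1), so t ≡ 4·4 = 16 ≡ 16 (mod 17).
    Then x = 2 + 13·16 = 210, valid modulo lcm(13, 17) = 221: x ≡ 210 (mod 221).
  Combine with x ≡ 5 (mod 7); new modulus lcm = 1547.
    Write x = 210 + 221·t and substitute into x ≡ 5 (mod 7): 221·t ≡ 5 − 210 = -205 (mod 7).
    Reduce coefficients mod 7: 4·t ≡ 5 (mod 7).
    The inverse of 4 mod 7 is 2 (since 4·2 = 8 = 1·7 + 1), so t ≡ 2·5 = 10 ≡ 3 (mod 7).
    Then x = 210 + 221·3 = 873, valid modulo lcm(221, 7) = 1547: x ≡ 873 (mod 1547).
  Combine with x ≡ 1 (mod 9); new modulus lcm = 13923.
    Write x = 873 + 1547·t and substitute into x ≡ 1 (mod 9): 1547·t ≡ 1 − 873 = -872 (mod 9).
    Reduce coefficients mod 9: 8·t ≡ 1 (mod 9).
    The inverse of 8 mod 9 is 8 (since 8·8 = 64 = 7·9 + 1), so t ≡ 8·1 = 8 ≡ 8 (mod 9).
    Then x = 873 + 1547·8 = 13249, valid modulo lcm(1547, 9) = 13923: x ≡ 13249 (mod 13923).
Verify against each original: 13249 mod 13 = 2, 13249 mod 17 = 6, 13249 mod 7 = 5, 13249 mod 9 = 1.

x ≡ 13249 (mod 13923).


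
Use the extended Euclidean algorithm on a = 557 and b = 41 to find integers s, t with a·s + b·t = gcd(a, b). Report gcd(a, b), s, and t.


Euclidean algorithm on (557, 41) — divide until remainder is 0:
  557 = 13 · 41 + 24
  41 = 1 · 24 + 17
  24 = 1 · 17 + 7
  17 = 2 · 7 + 3
  7 = 2 · 3 + 1
  3 = 3 · 1 + 0
gcd(557, 41) = 1.
Track Bezout coefficients alongside the remainders: start with r₀ = 557 = a·1 + b·0 (s = 1, t = 0) and r₁ = 41 = a·0 + b·1 (s = 0, t = 1); each new remainder r_{k+1} = r_{k-1} − q_k·r_k inherits s_{k+1} = s_{k-1} − q_k·s_k, t_{k+1} = t_{k-1} − q_k·t_k, so r_k = a·s_k + b·t_k at every step:
  q = 13: r = 24, s = 1 − 13·0 = 1, t = 0 − 13·1 = -13  (check: 557·1 + 41·(-13) = 24)
  q = 1: r = 17, s = 0 − 1·1 = -1, t = 1 − 1·(-13) = 14  (check: 557·(-1) + 41·14 = 17)
  q = 1: r = 7, s = 1 − 1·(-1) = 2, t = -13 − 1·14 = -27  (check: 557·2 + 41·(-27) = 7)
  q = 2: r = 3, s = -1 − 2·2 = -5, t = 14 − 2·(-27) = 68  (check: 557·(-5) + 41·68 = 3)
  q = 2: r = 1, s = 2 − 2·(-5) = 12, t = -27 − 2·68 = -163  (check: 557·12 + 41·(-163) = 1)
The row with r = 1 (the gcd) gives the Bezout coefficients s = 12, t = -163.
Result: 557 · (12) + 41 · (-163) = 1.

gcd(557, 41) = 1; s = 12, t = -163 (check: 557·12 + 41·(-163) = 1).


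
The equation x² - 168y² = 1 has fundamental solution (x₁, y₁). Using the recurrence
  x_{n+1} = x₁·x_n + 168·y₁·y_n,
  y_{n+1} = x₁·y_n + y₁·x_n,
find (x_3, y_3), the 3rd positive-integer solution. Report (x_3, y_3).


Step 1: Find the fundamental solution (x₁, y₁) of x² - 168y² = 1.
  Expand √168 as a continued fraction. a₀ = ⌊√168⌋ = 12; iterate m_{k+1} = d_k·a_k − m_k, d_{k+1} = (168 − m_{k+1}²)/d_k, a_{k+1} = ⌊(a₀ + m_{k+1})/d_{k+1}⌋ (starting m₀ = 0, d₀ = 1), with convergents p_k = a_k·p_{k-1} + p_{k-2}, q_k = a_k·q_{k-1} + q_{k-2} (p₋₁ = 1, q₋₁ = 0):
  k = 0: a₀ = 12; p₀/q₀ = 12/1; p₀² − 168·q₀² = 144 − 168 = -24.
  k = 1: m = 12, d = 24, a = ⌊(12 + 12)/24⌋ = 1; p/q = (1·12 + 1)/(1·1 + 0) = 13/1; p² − 168·q² = 169 − 168 = 1.
  The first convergent with p² − 168·q² = 1 gives the fundamental solution (x₁, y₁) = (13, 1).
Step 2: Apply the recurrence (x_{n+1}, y_{n+1}) = (x₁x_n + 168y₁y_n, x₁y_n + y₁x_n) repeatedly.
  From (x_1, y_1) = (13, 1): x_2 = 13·13 + 168·1·1 = 337; y_2 = 13·1 + 1·13 = 26.
  From (x_2, y_2) = (337, 26): x_3 = 13·337 + 168·1·26 = 8749; y_3 = 13·26 + 1·337 = 675.
Step 3: Verify x_3² - 168·y_3² = 76545001 - 76545000 = 1 (should be 1). ✓

(x_1, y_1) = (13, 1); (x_3, y_3) = (8749, 675).


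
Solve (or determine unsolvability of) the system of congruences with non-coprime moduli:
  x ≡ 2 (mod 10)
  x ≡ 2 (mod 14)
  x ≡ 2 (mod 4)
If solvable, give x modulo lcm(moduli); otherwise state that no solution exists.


Moduli 10, 14, 4 are not pairwise coprime, so CRT works modulo lcm(m_i) when all pairwise compatibility conditions hold.
Pairwise compatibility: gcd(m_i, m_j) must divide a_i - a_j for every pair.
Merge one congruence at a time:
  Start: x ≡ 2 (mod 10).
  Combine with x ≡ 2 (mod 14): gcd(10, 14) = 2; 2 - 2 = 0, which IS divisible by 2, so compatible.
    Write x = 2 + 10·t and substitute into x ≡ 2 (mod 14): 10·t ≡ 2 − 2 = 0 (mod 14).
    Divide the congruence (and modulus) by g = 2: 5·t ≡ 0 (mod 7).
    The inverse of 5 mod 7 is 3 (since 5·3 = 15 = 2·7 + 1), so t ≡ 3·0 = 0 ≡ 0 (mod 7).
    Then x = 2 + 10·0 = 2, valid modulo lcm(10, 14) = 70: x ≡ 2 (mod 70).
  Combine with x ≡ 2 (mod 4): gcd(70, 4) = 2; 2 - 2 = 0, which IS divisible by 2, so compatible.
    Write x = 2 + 70·t and substitute into x ≡ 2 (mod 4): 70·t ≡ 2 − 2 = 0 (mod 4).
    Divide the congruence (and modulus) by g = 2: 35·t ≡ 0 (mod 2).
    Reduce coefficients mod 2: 1·t ≡ 0 (mod 2).
    So t ≡ 0 (mod 2).
    Then x = 2 + 70·0 = 2, valid modulo lcm(70, 4) = 140: x ≡ 2 (mod 140).
Verify: 2 mod 10 = 2, 2 mod 14 = 2, 2 mod 4 = 2.

x ≡ 2 (mod 140).


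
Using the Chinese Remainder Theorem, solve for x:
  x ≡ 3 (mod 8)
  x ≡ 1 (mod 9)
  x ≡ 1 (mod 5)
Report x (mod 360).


Moduli 8, 9, 5 are pairwise coprime; by CRT there is a unique solution modulo M = 8 · 9 · 5 = 360.
Solve pairwise, accumulating the modulus:
  Start with x ≡ 3 (mod 8).
  Combine with x ≡ 1 (mod 9): since gcd(8, 9) = 1, we get a unique residue mod 72.
    Write x = 3 + 8·t and substitute into x ≡ 1 (mod 9): 8·t ≡ 1 − 3 = -2 (mod 9).
    Reduce coefficients mod 9: 8·t ≡ 7 (mod 9).
    The inverse of 8 mod 9 is 8 (since 8·8 = 64 = 7·9 + 1), so t ≡ 8·7 = 56 ≡ 2 (mod 9).
    Then x = 3 + 8·2 = 19, valid modulo lcm(8, 9) = 72: x ≡ 19 (mod 72).
  Combine with x ≡ 1 (mod 5): since gcd(72, 5) = 1, we get a unique residue mod 360.
    Write x = 19 + 72·t and substitute into x ≡ 1 (mod 5): 72·t ≡ 1 − 19 = -18 (mod 5).
    Reduce coefficients mod 5: 2·t ≡ 2 (mod 5).
    The inverse of 2 mod 5 is 3 (since 2·3 = 6 = 1·5 + 1), so t ≡ 3·2 = 6 ≡ 1 (mod 5).
    Then x = 19 + 72·1 = 91, valid modulo lcm(72, 5) = 360: x ≡ 91 (mod 360).
Verify: 91 mod 8 = 3 ✓, 91 mod 9 = 1 ✓, 91 mod 5 = 1 ✓.

x ≡ 91 (mod 360).


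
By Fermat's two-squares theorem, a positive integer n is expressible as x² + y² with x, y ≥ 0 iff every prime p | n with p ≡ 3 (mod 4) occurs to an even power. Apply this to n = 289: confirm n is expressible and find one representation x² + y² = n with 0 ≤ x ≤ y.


Step 1: Factor n = 289 = 17^2.
Step 2: Check the mod-4 condition on each prime factor: 17 ≡ 1 (mod 4), exponent 2.
All primes ≡ 3 (mod 4) appear to even exponent (or don't appear), so by the two-squares theorem n IS expressible as a sum of two squares.
Step 3: Build a representation. Here n = 17 · 17 is a product of primes ≡ 1 (mod 4). Each prime p ≡ 1 (mod 4) is itself a sum of two squares; find a² by testing p − a² for a perfect square:
  17: 17 − 1² = 16 = 4² ⇒ 17 = 1² + 4².
  Combine using the Brahmagupta–Fibonacci identity (a² + b²)(c² + d²) = (ac − bd)² + (ad + bc)² = (ac + bd)² + (ad − bc)²:
  17 · 17 = 289: from (1² + 4²)(1² + 4²), take (1·1 − 4·4, 1·4 + 4·1) = (1 − 16, 4 + 4) = (-15, 8); dropping signs (only squares matter) gives (15, 8); check 15² + 8² = 225 + 64 = 289 ✓.
Step 4: Order so x ≤ y and verify: 8² + 15² = 64 + 225 = 289 = n. ✓

n = 289 = 8² + 15² (one valid representation with x ≤ y).


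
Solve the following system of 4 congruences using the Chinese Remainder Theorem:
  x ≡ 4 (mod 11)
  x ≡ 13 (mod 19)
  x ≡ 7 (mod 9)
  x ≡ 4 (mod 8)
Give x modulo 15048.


Product of moduli M = 11 · 19 · 9 · 8 = 15048.
Merge one congruence at a time:
  Start: x ≡ 4 (mod 11).
  Combine with x ≡ 13 (mod 19); new modulus lcm = 209.
    Write x = 4 + 11·t and substitute into x ≡ 13 (mod 19): 11·t ≡ 13 − 4 = 9 (mod 19).
    The inverse of 11 mod 19 is 7 (since 11·7 = 77 = 4·19 + 1), so t ≡ 7·9 = 63 ≡ 6 (mod 19).
    Then x = 4 + 11·6 = 70, valid modulo lcm(11, 19) = 209: x ≡ 70 (mod 209).
  Combine with x ≡ 7 (mod 9); new modulus lcm = 1881.
    Write x = 70 + 209·t and substitute into x ≡ 7 (mod 9): 209·t ≡ 7 − 70 = -63 (mod 9).
    Reduce coefficients mod 9: 2·t ≡ 0 (mod 9).
    The inverse of 2 mod 9 is 5 (since 2·5 = 10 = 1·9 + 1), so t ≡ 5·0 = 0 ≡ 0 (mod 9).
    Then x = 70 + 209·0 = 70, valid modulo lcm(209, 9) = 1881: x ≡ 70 (mod 1881).
  Combine with x ≡ 4 (mod 8); new modulus lcm = 15048.
    Write x = 70 + 1881·t and substitute into x ≡ 4 (mod 8): 1881·t ≡ 4 − 70 = -66 (mod 8).
    Reduce coefficients mod 8: 1·t ≡ 6 (mod 8).
    So t ≡ 6 (mod 8).
    Then x = 70 + 1881·6 = 11356, valid modulo lcm(1881, 8) = 15048: x ≡ 11356 (mod 15048).
Verify against each original: 11356 mod 11 = 4, 11356 mod 19 = 13, 11356 mod 9 = 7, 11356 mod 8 = 4.

x ≡ 11356 (mod 15048).


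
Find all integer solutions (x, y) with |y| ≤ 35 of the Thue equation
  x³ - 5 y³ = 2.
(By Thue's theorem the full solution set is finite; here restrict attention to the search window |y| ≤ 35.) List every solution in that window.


The equation is x³ - 5y³ = 2. For fixed y, x³ = 5·y³ + 2, so a solution requires the RHS to be a perfect cube.
Strategy: iterate y from -35 to 35, compute RHS = 5·y³ + 2, and check whether it is a (positive or negative) perfect cube.
Check small values of y:
  y = 0: RHS = 2 is not a perfect cube.
  y = 1: RHS = 7 is not a perfect cube.
  y = -1: RHS = -3 is not a perfect cube.
  y = 2: RHS = 42 is not a perfect cube.
  y = -2: RHS = -38 is not a perfect cube.
  y = 3: RHS = 137 is not a perfect cube.
  y = -3: RHS = -133 is not a perfect cube.
Continuing the search up to |y| = 35 finds no solutions either.
No (x, y) in the scanned range satisfies the equation.

No integer solutions with |y| ≤ 35.


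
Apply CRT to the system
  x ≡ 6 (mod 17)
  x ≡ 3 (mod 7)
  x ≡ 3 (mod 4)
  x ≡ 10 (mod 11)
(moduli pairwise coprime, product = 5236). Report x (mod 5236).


Product of moduli M = 17 · 7 · 4 · 11 = 5236.
Merge one congruence at a time:
  Start: x ≡ 6 (mod 17).
  Combine with x ≡ 3 (mod 7); new modulus lcm = 119.
    Write x = 6 + 17·t and substitute into x ≡ 3 (mod 7): 17·t ≡ 3 − 6 = -3 (mod 7).
    Reduce coefficients mod 7: 3·t ≡ 4 (mod 7).
    The inverse of 3 mod 7 is 5 (since 3·5 = 15 = 2·7 + 1), so t ≡ 5·4 = 20 ≡ 6 (mod 7).
    Then x = 6 + 17·6 = 108, valid modulo lcm(17, 7) = 119: x ≡ 108 (mod 119).
  Combine with x ≡ 3 (mod 4); new modulus lcm = 476.
    Write x = 108 + 119·t and substitute into x ≡ 3 (mod 4): 119·t ≡ 3 − 108 = -105 (mod 4).
    Reduce coefficients mod 4: 3·t ≡ 3 (mod 4).
    The inverse of 3 mod 4 is 3 (since 3·3 = 9 = 2·4 + 1), so t ≡ 3·3 = 9 ≡ 1 (mod 4).
    Then x = 108 + 119·1 = 227, valid modulo lcm(119, 4) = 476: x ≡ 227 (mod 476).
  Combine with x ≡ 10 (mod 11); new modulus lcm = 5236.
    Write x = 227 + 476·t and substitute into x ≡ 10 (mod 11): 476·t ≡ 10 − 227 = -217 (mod 11).
    Reduce coefficients mod 11: 3·t ≡ 3 (mod 11).
    The inverse of 3 mod 11 is 4 (since 3·4 = 12 = 1·11 + 1), so t ≡ 4·3 = 12 ≡ 1 (mod 11).
    Then x = 227 + 476·1 = 703, valid modulo lcm(476, 11) = 5236: x ≡ 703 (mod 5236).
Verify against each original: 703 mod 17 = 6, 703 mod 7 = 3, 703 mod 4 = 3, 703 mod 11 = 10.

x ≡ 703 (mod 5236).


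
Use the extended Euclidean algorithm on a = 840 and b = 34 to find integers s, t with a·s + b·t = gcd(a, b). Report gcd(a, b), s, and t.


Euclidean algorithm on (840, 34) — divide until remainder is 0:
  840 = 24 · 34 + 24
  34 = 1 · 24 + 10
  24 = 2 · 10 + 4
  10 = 2 · 4 + 2
  4 = 2 · 2 + 0
gcd(840, 34) = 2.
Track Bezout coefficients alongside the remainders: start with r₀ = 840 = a·1 + b·0 (s = 1, t = 0) and r₁ = 34 = a·0 + b·1 (s = 0, t = 1); each new remainder r_{k+1} = r_{k-1} − q_k·r_k inherits s_{k+1} = s_{k-1} − q_k·s_k, t_{k+1} = t_{k-1} − q_k·t_k, so r_k = a·s_k + b·t_k at every step:
  q = 24: r = 24, s = 1 − 24·0 = 1, t = 0 − 24·1 = -24  (check: 840·1 + 34·(-24) = 24)
  q = 1: r = 10, s = 0 − 1·1 = -1, t = 1 − 1·(-24) = 25  (check: 840·(-1) + 34·25 = 10)
  q = 2: r = 4, s = 1 − 2·(-1) = 3, t = -24 − 2·25 = -74  (check: 840·3 + 34·(-74) = 4)
  q = 2: r = 2, s = -1 − 2·3 = -7, t = 25 − 2·(-74) = 173  (check: 840·(-7) + 34·173 = 2)
The row with r = 2 (the gcd) gives the Bezout coefficients s = -7, t = 173.
Result: 840 · (-7) + 34 · (173) = 2.

gcd(840, 34) = 2; s = -7, t = 173 (check: 840·(-7) + 34·173 = 2).


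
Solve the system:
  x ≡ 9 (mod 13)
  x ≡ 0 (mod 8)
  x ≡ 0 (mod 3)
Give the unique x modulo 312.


Moduli 13, 8, 3 are pairwise coprime; by CRT there is a unique solution modulo M = 13 · 8 · 3 = 312.
Solve pairwise, accumulating the modulus:
  Start with x ≡ 9 (mod 13).
  Combine with x ≡ 0 (mod 8): since gcd(13, 8) = 1, we get a unique residue mod 104.
    Write x = 9 + 13·t and substitute into x ≡ 0 (mod 8): 13·t ≡ 0 − 9 = -9 (mod 8).
    Reduce coefficients mod 8: 5·t ≡ 7 (mod 8).
    The inverse of 5 mod 8 is 5 (since 5·5 = 25 = 3·8 + 1), so t ≡ 5·7 = 35 ≡ 3 (mod 8).
    Then x = 9 + 13·3 = 48, valid modulo lcm(13, 8) = 104: x ≡ 48 (mod 104).
  Combine with x ≡ 0 (mod 3): since gcd(104, 3) = 1, we get a unique residue mod 312.
    Write x = 48 + 104·t and substitute into x ≡ 0 (mod 3): 104·t ≡ 0 − 48 = -48 (mod 3).
    Reduce coefficients mod 3: 2·t ≡ 0 (mod 3).
    The inverse of 2 mod 3 is 2 (since 2·2 = 4 = 1·3 + 1), so t ≡ 2·0 = 0 ≡ 0 (mod 3).
    Then x = 48 + 104·0 = 48, valid modulo lcm(104, 3) = 312: x ≡ 48 (mod 312).
Verify: 48 mod 13 = 9 ✓, 48 mod 8 = 0 ✓, 48 mod 3 = 0 ✓.

x ≡ 48 (mod 312).


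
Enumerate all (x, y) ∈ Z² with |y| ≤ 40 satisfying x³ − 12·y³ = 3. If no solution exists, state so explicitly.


The equation is x³ - 12y³ = 3. For fixed y, x³ = 12·y³ + 3, so a solution requires the RHS to be a perfect cube.
Strategy: iterate y from -40 to 40, compute RHS = 12·y³ + 3, and check whether it is a (positive or negative) perfect cube.
Check small values of y:
  y = 0: RHS = 3 is not a perfect cube.
  y = 1: RHS = 15 is not a perfect cube.
  y = -1: RHS = -9 is not a perfect cube.
  y = 2: RHS = 99 is not a perfect cube.
  y = -2: RHS = -93 is not a perfect cube.
  y = 3: RHS = 327 is not a perfect cube.
  y = -3: RHS = -321 is not a perfect cube.
Continuing the search up to |y| = 40 finds no solutions either.
No (x, y) in the scanned range satisfies the equation.

No integer solutions with |y| ≤ 40.


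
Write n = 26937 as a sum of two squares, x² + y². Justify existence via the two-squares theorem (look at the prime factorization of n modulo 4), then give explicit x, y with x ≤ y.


Step 1: Factor n = 26937 = 3^2 · 41 · 73.
Step 2: Check the mod-4 condition on each prime factor: 3 ≡ 3 (mod 4), exponent 2 (must be even); 41 ≡ 1 (mod 4), exponent 1; 73 ≡ 1 (mod 4), exponent 1.
All primes ≡ 3 (mod 4) appear to even exponent (or don't appear), so by the two-squares theorem n IS expressible as a sum of two squares.
Step 3: Build a representation. Group n = k² · m with k = 3 and m = 41 · 73 = 2993 (a product of primes ≡ 1 (mod 4)); a representation of m scales to one of n via (k·x)² + (k·y)² = k²(x² + y²). Each prime p ≡ 1 (mod 4) is itself a sum of two squares; find a² by testing p − a² for a perfect square:
  41: 41 − 1² = 40, 41 − 2² = 37, 41 − 3² = 32, 41 − 4² = 25 = 5² ⇒ 41 = 4² + 5².
  73: 73 − 1² = 72, 73 − 2² = 69, 73 − 3² = 64 = 8² ⇒ 73 = 3² + 8².
  Combine using the Brahmagupta–Fibonacci identity (a² + b²)(c² + d²) = (ac − bd)² + (ad + bc)² = (ac + bd)² + (ad − bc)²:
  41 · 73 = 2993: from (4² + 5²)(3² + 8²), take (4·3 − 5·8, 4·8 + 5·3) = (12 − 40, 32 + 15) = (-28, 47); dropping signs (only squares matter) gives (28, 47); check 28² + 47² = 784 + 2209 = 2993 ✓.
  Scale by k = 3: (3·28, 3·47) = (84, 141).
Step 4: Order so x ≤ y and verify: 84² + 141² = 7056 + 19881 = 26937 = n. ✓

n = 26937 = 84² + 141² (one valid representation with x ≤ y).


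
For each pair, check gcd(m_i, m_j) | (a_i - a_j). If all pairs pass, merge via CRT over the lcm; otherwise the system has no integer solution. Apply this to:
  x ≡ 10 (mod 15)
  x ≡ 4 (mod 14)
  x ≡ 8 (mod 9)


Moduli 15, 14, 9 are not pairwise coprime, so CRT works modulo lcm(m_i) when all pairwise compatibility conditions hold.
Pairwise compatibility: gcd(m_i, m_j) must divide a_i - a_j for every pair.
Merge one congruence at a time:
  Start: x ≡ 10 (mod 15).
  Combine with x ≡ 4 (mod 14): gcd(15, 14) = 1; 4 - 10 = -6, which IS divisible by 1, so compatible.
    Write x = 10 + 15·t and substitute into x ≡ 4 (mod 14): 15·t ≡ 4 − 10 = -6 (mod 14).
    Reduce coefficients mod 14: 1·t ≡ 8 (mod 14).
    So t ≡ 8 (mod 14).
    Then x = 10 + 15·8 = 130, valid modulo lcm(15, 14) = 210: x ≡ 130 (mod 210).
  Combine with x ≡ 8 (mod 9): gcd(210, 9) = 3, and 8 - 130 = -122 is NOT divisible by 3.
    ⇒ system is inconsistent (no integer solution).

No solution (the system is inconsistent).


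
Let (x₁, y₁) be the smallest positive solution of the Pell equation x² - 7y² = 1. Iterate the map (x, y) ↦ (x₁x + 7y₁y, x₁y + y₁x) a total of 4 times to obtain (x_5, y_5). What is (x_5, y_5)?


Step 1: Find the fundamental solution (x₁, y₁) of x² - 7y² = 1.
  Expand √7 as a continued fraction. a₀ = ⌊√7⌋ = 2; iterate m_{k+1} = d_k·a_k − m_k, d_{k+1} = (7 − m_{k+1}²)/d_k, a_{k+1} = ⌊(a₀ + m_{k+1})/d_{k+1}⌋ (starting m₀ = 0, d₀ = 1), with convergents p_k = a_k·p_{k-1} + p_{k-2}, q_k = a_k·q_{k-1} + q_{k-2} (p₋₁ = 1, q₋₁ = 0):
  k = 0: a₀ = 2; p₀/q₀ = 2/1; p₀² − 7·q₀² = 4 − 7 = -3.
  k = 1: m = 2, d = 3, a = ⌊(2 + 2)/3⌋ = 1; p/q = (1·2 + 1)/(1·1 + 0) = 3/1; p² − 7·q² = 9 − 7 = 2.
  k = 2: m = 1, d = 2, a = ⌊(2 + 1)/2⌋ = 1; p/q = (1·3 + 2)/(1·1 + 1) = 5/2; p² − 7·q² = 25 − 28 = -3.
  k = 3: m = 1, d = 3, a = ⌊(2 + 1)/3⌋ = 1; p/q = (1·5 + 3)/(1·2 + 1) = 8/3; p² − 7·q² = 64 − 63 = 1.
  The first convergent with p² − 7·q² = 1 gives the fundamental solution (x₁, y₁) = (8, 3).
Step 2: Apply the recurrence (x_{n+1}, y_{n+1}) = (x₁x_n + 7y₁y_n, x₁y_n + y₁x_n) repeatedly.
  From (x_1, y_1) = (8, 3): x_2 = 8·8 + 7·3·3 = 127; y_2 = 8·3 + 3·8 = 48.
  From (x_2, y_2) = (127, 48): x_3 = 8·127 + 7·3·48 = 2024; y_3 = 8·48 + 3·127 = 765.
  From (x_3, y_3) = (2024, 765): x_4 = 8·2024 + 7·3·765 = 32257; y_4 = 8·765 + 3·2024 = 12192.
  From (x_4, y_4) = (32257, 12192): x_5 = 8·32257 + 7·3·12192 = 514088; y_5 = 8·12192 + 3·32257 = 194307.
Step 3: Verify x_5² - 7·y_5² = 264286471744 - 264286471743 = 1 (should be 1). ✓

(x_1, y_1) = (8, 3); (x_5, y_5) = (514088, 194307).


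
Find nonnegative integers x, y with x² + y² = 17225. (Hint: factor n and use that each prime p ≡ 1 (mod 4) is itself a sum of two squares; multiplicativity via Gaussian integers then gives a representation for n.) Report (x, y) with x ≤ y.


Step 1: Factor n = 17225 = 5^2 · 13 · 53.
Step 2: Check the mod-4 condition on each prime factor: 5 ≡ 1 (mod 4), exponent 2; 13 ≡ 1 (mod 4), exponent 1; 53 ≡ 1 (mod 4), exponent 1.
All primes ≡ 3 (mod 4) appear to even exponent (or don't appear), so by the two-squares theorem n IS expressible as a sum of two squares.
Step 3: Build a representation. Group n = k² · m with k = 5 and m = 13 · 53 = 689 (a product of primes ≡ 1 (mod 4)); a representation of m scales to one of n via (k·x)² + (k·y)² = k²(x² + y²). Each prime p ≡ 1 (mod 4) is itself a sum of two squares; find a² by testing p − a² for a perfect square:
  13: 13 − 1² = 12, 13 − 2² = 9 = 3² ⇒ 13 = 2² + 3².
  53: 53 − 1² = 52, 53 − 2² = 49 = 7² ⇒ 53 = 2² + 7².
  Combine using the Brahmagupta–Fibonacci identity (a² + b²)(c² + d²) = (ac − bd)² + (ad + bc)² = (ac + bd)² + (ad − bc)²:
  13 · 53 = 689: from (2² + 3²)(2² + 7²), take (2·2 − 3·7, 2·7 + 3·2) = (4 − 21, 14 + 6) = (-17, 20); dropping signs (only squares matter) gives (17, 20); check 17² + 20² = 289 + 400 = 689 ✓.
  Scale by k = 5: (5·17, 5·20) = (85, 100).
Step 4: Order so x ≤ y and verify: 85² + 100² = 7225 + 10000 = 17225 = n. ✓

n = 17225 = 85² + 100² (one valid representation with x ≤ y).


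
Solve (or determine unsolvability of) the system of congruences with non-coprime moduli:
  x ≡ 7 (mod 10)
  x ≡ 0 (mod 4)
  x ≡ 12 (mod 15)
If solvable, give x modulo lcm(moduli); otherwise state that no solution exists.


Moduli 10, 4, 15 are not pairwise coprime, so CRT works modulo lcm(m_i) when all pairwise compatibility conditions hold.
Pairwise compatibility: gcd(m_i, m_j) must divide a_i - a_j for every pair.
Merge one congruence at a time:
  Start: x ≡ 7 (mod 10).
  Combine with x ≡ 0 (mod 4): gcd(10, 4) = 2, and 0 - 7 = -7 is NOT divisible by 2.
    ⇒ system is inconsistent (no integer solution).

No solution (the system is inconsistent).


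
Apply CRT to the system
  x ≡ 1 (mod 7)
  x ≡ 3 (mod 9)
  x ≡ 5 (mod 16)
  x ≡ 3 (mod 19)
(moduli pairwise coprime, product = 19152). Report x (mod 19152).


Product of moduli M = 7 · 9 · 16 · 19 = 19152.
Merge one congruence at a time:
  Start: x ≡ 1 (mod 7).
  Combine with x ≡ 3 (mod 9); new modulus lcm = 63.
    Write x = 1 + 7·t and substitute into x ≡ 3 (mod 9): 7·t ≡ 3 − 1 = 2 (mod 9).
    The inverse of 7 mod 9 is 4 (since 7·4 = 28 = 3·9 + 1), so t ≡ 4·2 = 8 ≡ 8 (mod 9).
    Then x = 1 + 7·8 = 57, valid modulo lcm(7, 9) = 63: x ≡ 57 (mod 63).
  Combine with x ≡ 5 (mod 16); new modulus lcm = 1008.
    Write x = 57 + 63·t and substitute into x ≡ 5 (mod 16): 63·t ≡ 5 − 57 = -52 (mod 16).
    Reduce coefficients mod 16: 15·t ≡ 12 (mod 16).
    The inverse of 15 mod 16 is 15 (since 15·15 = 225 = 14·16 + 1), so t ≡ 15·12 = 180 ≡ 4 (mod 16).
    Then x = 57 + 63·4 = 309, valid modulo lcm(63, 16) = 1008: x ≡ 309 (mod 1008).
  Combine with x ≡ 3 (mod 19); new modulus lcm = 19152.
    Write x = 309 + 1008·t and substitute into x ≡ 3 (mod 19): 1008·t ≡ 3 − 309 = -306 (mod 19).
    Reduce coefficients mod 19: 1·t ≡ 17 (mod 19).
    So t ≡ 17 (mod 19).
    Then x = 309 + 1008·17 = 17445, valid modulo lcm(1008, 19) = 19152: x ≡ 17445 (mod 19152).
Verify against each original: 17445 mod 7 = 1, 17445 mod 9 = 3, 17445 mod 16 = 5, 17445 mod 19 = 3.

x ≡ 17445 (mod 19152).


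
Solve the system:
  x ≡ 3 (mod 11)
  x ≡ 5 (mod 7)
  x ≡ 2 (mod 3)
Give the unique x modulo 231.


Moduli 11, 7, 3 are pairwise coprime; by CRT there is a unique solution modulo M = 11 · 7 · 3 = 231.
Solve pairwise, accumulating the modulus:
  Start with x ≡ 3 (mod 11).
  Combine with x ≡ 5 (mod 7): since gcd(11, 7) = 1, we get a unique residue mod 77.
    Write x = 3 + 11·t and substitute into x ≡ 5 (mod 7): 11·t ≡ 5 − 3 = 2 (mod 7).
    Reduce coefficients mod 7: 4·t ≡ 2 (mod 7).
    The inverse of 4 mod 7 is 2 (since 4·2 = 8 = 1·7 + 1), so t ≡ 2·2 = 4 ≡ 4 (mod 7).
    Then x = 3 + 11·4 = 47, valid modulo lcm(11, 7) = 77: x ≡ 47 (mod 77).
  Combine with x ≡ 2 (mod 3): since gcd(77, 3) = 1, we get a unique residue mod 231.
    Write x = 47 + 77·t and substitute into x ≡ 2 (mod 3): 77·t ≡ 2 − 47 = -45 (mod 3).
    Reduce coefficients mod 3: 2·t ≡ 0 (mod 3).
    The inverse of 2 mod 3 is 2 (since 2·2 = 4 = 1·3 + 1), so t ≡ 2·0 = 0 ≡ 0 (mod 3).
    Then x = 47 + 77·0 = 47, valid modulo lcm(77, 3) = 231: x ≡ 47 (mod 231).
Verify: 47 mod 11 = 3 ✓, 47 mod 7 = 5 ✓, 47 mod 3 = 2 ✓.

x ≡ 47 (mod 231).


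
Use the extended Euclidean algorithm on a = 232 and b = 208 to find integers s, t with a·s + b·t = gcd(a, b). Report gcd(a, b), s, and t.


Euclidean algorithm on (232, 208) — divide until remainder is 0:
  232 = 1 · 208 + 24
  208 = 8 · 24 + 16
  24 = 1 · 16 + 8
  16 = 2 · 8 + 0
gcd(232, 208) = 8.
Track Bezout coefficients alongside the remainders: start with r₀ = 232 = a·1 + b·0 (s = 1, t = 0) and r₁ = 208 = a·0 + b·1 (s = 0, t = 1); each new remainder r_{k+1} = r_{k-1} − q_k·r_k inherits s_{k+1} = s_{k-1} − q_k·s_k, t_{k+1} = t_{k-1} − q_k·t_k, so r_k = a·s_k + b·t_k at every step:
  q = 1: r = 24, s = 1 − 1·0 = 1, t = 0 − 1·1 = -1  (check: 232·1 + 208·(-1) = 24)
  q = 8: r = 16, s = 0 − 8·1 = -8, t = 1 − 8·(-1) = 9  (check: 232·(-8) + 208·9 = 16)
  q = 1: r = 8, s = 1 − 1·(-8) = 9, t = -1 − 1·9 = -10  (check: 232·9 + 208·(-10) = 8)
The row with r = 8 (the gcd) gives the Bezout coefficients s = 9, t = -10.
Result: 232 · (9) + 208 · (-10) = 8.

gcd(232, 208) = 8; s = 9, t = -10 (check: 232·9 + 208·(-10) = 8).


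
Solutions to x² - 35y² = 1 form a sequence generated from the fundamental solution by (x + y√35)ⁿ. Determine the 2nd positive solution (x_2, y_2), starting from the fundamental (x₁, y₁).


Step 1: Find the fundamental solution (x₁, y₁) of x² - 35y² = 1.
  Expand √35 as a continued fraction. a₀ = ⌊√35⌋ = 5; iterate m_{k+1} = d_k·a_k − m_k, d_{k+1} = (35 − m_{k+1}²)/d_k, a_{k+1} = ⌊(a₀ + m_{k+1})/d_{k+1}⌋ (starting m₀ = 0, d₀ = 1), with convergents p_k = a_k·p_{k-1} + p_{k-2}, q_k = a_k·q_{k-1} + q_{k-2} (p₋₁ = 1, q₋₁ = 0):
  k = 0: a₀ = 5; p₀/q₀ = 5/1; p₀² − 35·q₀² = 25 − 35 = -10.
  k = 1: m = 5, d = 10, a = ⌊(5 + 5)/10⌋ = 1; p/q = (1·5 + 1)/(1·1 + 0) = 6/1; p² − 35·q² = 36 − 35 = 1.
  The first convergent with p² − 35·q² = 1 gives the fundamental solution (x₁, y₁) = (6, 1).
Step 2: Apply the recurrence (x_{n+1}, y_{n+1}) = (x₁x_n + 35y₁y_n, x₁y_n + y₁x_n) repeatedly.
  From (x_1, y_1) = (6, 1): x_2 = 6·6 + 35·1·1 = 71; y_2 = 6·1 + 1·6 = 12.
Step 3: Verify x_2² - 35·y_2² = 5041 - 5040 = 1 (should be 1). ✓

(x_1, y_1) = (6, 1); (x_2, y_2) = (71, 12).


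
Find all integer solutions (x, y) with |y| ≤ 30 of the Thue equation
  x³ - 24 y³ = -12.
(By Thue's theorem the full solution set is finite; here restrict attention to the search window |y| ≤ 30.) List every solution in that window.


The equation is x³ - 24y³ = -12. For fixed y, x³ = 24·y³ − 12, so a solution requires the RHS to be a perfect cube.
Strategy: iterate y from -30 to 30, compute RHS = 24·y³ − 12, and check whether it is a (positive or negative) perfect cube.
Check small values of y:
  y = 0: RHS = -12 is not a perfect cube.
  y = 1: RHS = 12 is not a perfect cube.
  y = -1: RHS = -36 is not a perfect cube.
  y = 2: RHS = 180 is not a perfect cube.
  y = -2: RHS = -204 is not a perfect cube.
  y = 3: RHS = 636 is not a perfect cube.
  y = -3: RHS = -660 is not a perfect cube.
Continuing the search up to |y| = 30 finds no solutions either.
No (x, y) in the scanned range satisfies the equation.

No integer solutions with |y| ≤ 30.
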